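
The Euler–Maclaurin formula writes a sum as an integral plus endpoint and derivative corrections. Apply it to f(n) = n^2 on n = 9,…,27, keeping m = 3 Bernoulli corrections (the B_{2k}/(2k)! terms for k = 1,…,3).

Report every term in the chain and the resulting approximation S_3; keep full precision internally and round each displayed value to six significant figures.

S_3 ≈ 6726.00

The integral term ∫_9^27 x^2 dx = 6318.00.
Endpoint term: (f(9) + f(27))/2 = (81.0000 + 729.000)/2 = 405.000.
Running total after boundary: 6723.00.
Correction k=1: B_{2}/2! · (f^{(1)}(27) − f^{(1)}(9)) = 1/12 · (54.0000 − 18.0000) = 3.00000.
Partial sum through k=1: 6726.00.
Correction k=2: B_{4}/4! · (f^{(3)}(27) − f^{(3)}(9)) = −1/720 · (0.00000 − 0.00000) = 0.00000.
Partial sum through k=2: 6726.00.
Correction k=3: B_{6}/6! · (f^{(5)}(27) − f^{(5)}(9)) = 1/30240 · (0.00000 − 0.00000) = 0.00000.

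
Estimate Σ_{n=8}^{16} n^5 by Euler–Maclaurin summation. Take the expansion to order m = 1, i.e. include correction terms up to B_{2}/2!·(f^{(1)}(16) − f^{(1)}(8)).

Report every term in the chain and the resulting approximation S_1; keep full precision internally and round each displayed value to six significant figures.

∫_8^16 x^5 dx evaluates to 2.75251e+06.
½[f(8) + f(16)] = ½[32768.0 + 1.04858e+06] = 540672.
So far: 3.29318e+06.
k=1: B_{2}/(2)! × [f^{(1)}(16) − f^{(1)}(8)] = 1/12 × (327680 − 20480.0) = 25600.0.

S_1 ≈ 3.31878e+06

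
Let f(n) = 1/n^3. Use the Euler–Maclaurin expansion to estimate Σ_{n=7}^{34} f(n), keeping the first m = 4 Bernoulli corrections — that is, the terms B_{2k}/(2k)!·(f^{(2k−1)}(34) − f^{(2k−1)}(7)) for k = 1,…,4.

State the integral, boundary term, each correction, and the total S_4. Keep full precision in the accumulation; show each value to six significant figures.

S_4 ≈ 0.0113452

∫_7^34 1/x^3 dx evaluates to 0.00977156.
Endpoint term: (f(7) + f(34))/2 = (0.00291545 + 2.54427e-05)/2 = 0.00147045.
Running total after boundary: 0.0112420.
Order-1 term: 1/12 · (-2.24494e-06 − (-0.00124948)) = 0.000103936.
Partial sum through k=1: 0.0113459.
Order-2 term: −1/720 · (-3.88399e-08 − (-0.000509992)) = -7.08268e-07.
Partial sum through k=2: 0.0113452.
Order-3 term: 1/30240 · (-1.41114e-09 − (-0.000437136)) = 1.44555e-08.
Partial sum through k=3: 0.0113452.
Order-4 term: −1/1209600 · (-8.78909e-11 − (-0.000642322)) = -5.31020e-10.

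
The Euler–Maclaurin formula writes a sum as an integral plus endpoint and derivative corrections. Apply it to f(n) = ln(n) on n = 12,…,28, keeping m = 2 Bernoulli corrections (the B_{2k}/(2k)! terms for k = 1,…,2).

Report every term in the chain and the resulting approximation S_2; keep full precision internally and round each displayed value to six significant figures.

S_2 ≈ 50.3874

The integral term ∫_12^28 ln(x) dx = 47.4828.
Boundary: ½(f(12) + f(28)) = ½(2.48491 + 3.33220) = 2.90856.
Integral + boundary = 50.3914.
Correction k=1: B_{2}/2! · (f^{(1)}(28) − f^{(1)}(12)) = 1/12 · (0.0357143 − 0.0833333) = -0.00396825.
Running total after k=1: 50.3874.
Correction k=2: B_{4}/4! · (f^{(3)}(28) − f^{(3)}(12)) = −1/720 · (9.11079e-05 − 0.00115741) = 1.48097e-06.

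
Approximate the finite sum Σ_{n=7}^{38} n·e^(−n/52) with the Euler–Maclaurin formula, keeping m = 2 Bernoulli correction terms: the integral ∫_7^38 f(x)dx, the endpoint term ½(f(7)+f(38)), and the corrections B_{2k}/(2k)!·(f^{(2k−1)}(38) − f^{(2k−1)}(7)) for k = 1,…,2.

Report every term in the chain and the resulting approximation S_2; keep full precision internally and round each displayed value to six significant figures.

Integral: ∫_7^38 x·e^(−x/52) dx = 427.992.
½[f(7) + f(38)] = ½[6.11836 + 18.2985] = 12.2084.
Running total after boundary: 440.200.
Correction k=1: B_{2}/2! · (f^{(1)}(38) − f^{(1)}(7)) = 1/12 · (0.129645 − 0.756391) = -0.0522289.
After k=1: 440.148.
Correction k=2: B_{4}/4! · (f^{(3)}(38) − f^{(3)}(7)) = −1/720 · (0.000404113 − 0.000926219) = 7.25147e-07.

S_2 ≈ 440.148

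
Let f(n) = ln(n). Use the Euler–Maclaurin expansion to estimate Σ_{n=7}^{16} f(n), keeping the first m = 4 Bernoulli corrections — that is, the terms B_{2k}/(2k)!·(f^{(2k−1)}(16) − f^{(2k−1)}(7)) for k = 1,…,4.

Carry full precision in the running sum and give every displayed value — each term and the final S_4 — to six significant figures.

S_4 ≈ 24.0926

Integral: ∫_7^16 ln(x) dx = 21.7400.
Endpoint term: (f(7) + f(16))/2 = (1.94591 + 2.77259)/2 = 2.35925.
So far: 24.0993.
Order-1 term: 1/12 · (0.0625000 − 0.142857) = -0.00669643.
Partial sum through k=1: 24.0926.
Order-2 term: −1/720 · (0.000488281 − 0.00583090) = 7.42031e-06.
Partial sum through k=2: 24.0926.
Order-3 term: 1/30240 · (2.28882e-05 − 0.00142798) = -4.64646e-08.
Partial sum through k=3: 24.0926.
Order-4 term: −1/1209600 · (2.68221e-06 − 0.000874271) = 7.20560e-10.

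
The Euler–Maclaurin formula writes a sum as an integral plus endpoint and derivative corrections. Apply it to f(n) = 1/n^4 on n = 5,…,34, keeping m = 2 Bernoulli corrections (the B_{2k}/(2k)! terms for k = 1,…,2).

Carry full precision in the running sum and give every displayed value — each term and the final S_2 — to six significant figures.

S_2 ≈ 0.00356309

∫_5^34 1/x^4 dx evaluates to 0.00265819.
½[f(5) + f(34)] = ½[0.00160000 + 7.48315e-07] = 0.000800374.
Running total after boundary: 0.00345856.
k=1: B_{2}/(2)! × [f^{(1)}(34) − f^{(1)}(5)] = 1/12 × (-8.80370e-08 − (-0.00128000)) = 0.000106659.
Partial sum through k=1: 0.00356522.
k=2: B_{4}/(4)! × [f^{(3)}(34) − f^{(3)}(5)] = −1/720 × (-2.28470e-09 − (-0.00153600)) = -2.13333e-06.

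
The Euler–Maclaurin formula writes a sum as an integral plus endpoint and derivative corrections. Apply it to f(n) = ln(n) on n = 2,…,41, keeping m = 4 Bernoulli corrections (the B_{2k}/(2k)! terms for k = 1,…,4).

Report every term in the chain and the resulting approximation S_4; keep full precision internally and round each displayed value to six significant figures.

The integral term ∫_2^41 ln(x) dx = 111.870.
½[f(2) + f(41)] = ½[0.693147 + 3.71357] = 2.20336.
Integral + boundary = 114.074.
Correction k=1: B_{2}/2! · (f^{(1)}(41) − f^{(1)}(2)) = 1/12 · (0.0243902 − 0.500000) = -0.0396341.
After k=1: 114.034.
Correction k=2: B_{4}/4! · (f^{(3)}(41) − f^{(3)}(2)) = −1/720 · (2.90187e-05 − 0.250000) = 0.000347182.
After k=2: 114.034.
Correction k=3: B_{6}/6! · (f^{(5)}(41) − f^{(5)}(2)) = 1/30240 · (2.07153e-07 − 0.750000) = -2.48016e-05.
After k=3: 114.034.
Correction k=4: B_{8}/8! · (f^{(7)}(41) − f^{(7)}(2)) = −1/1209600 · (3.69697e-09 − 5.62500) = 4.65030e-06.

S_4 ≈ 114.034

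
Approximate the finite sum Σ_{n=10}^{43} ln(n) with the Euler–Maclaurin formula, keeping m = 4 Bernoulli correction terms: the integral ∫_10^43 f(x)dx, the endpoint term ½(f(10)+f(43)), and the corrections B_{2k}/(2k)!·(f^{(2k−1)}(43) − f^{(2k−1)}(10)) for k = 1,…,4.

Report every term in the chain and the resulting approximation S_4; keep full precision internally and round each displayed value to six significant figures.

Integral: ∫_10^43 ln(x) dx = 105.706.
½[f(10) + f(43)] = ½[2.30259 + 3.76120] = 3.03189.
So far: 108.738.
Correction k=1: B_{2}/2! · (f^{(1)}(43) − f^{(1)}(10)) = 1/12 · (0.0232558 − 0.100000) = -0.00639535.
Running total after k=1: 108.731.
Correction k=2: B_{4}/4! · (f^{(3)}(43) − f^{(3)}(10)) = −1/720 · (2.51550e-05 − 0.00200000) = 2.74284e-06.
Running total after k=2: 108.731.
Correction k=3: B_{6}/6! · (f^{(5)}(43) − f^{(5)}(10)) = 1/30240 · (1.63256e-07 − 0.000240000) = -7.93111e-09.
Running total after k=3: 108.731.
Correction k=4: B_{8}/8! · (f^{(7)}(43) − f^{(7)}(10)) = −1/1209600 · (2.64883e-09 − 7.20000e-05) = 5.95216e-11.

S_4 ≈ 108.731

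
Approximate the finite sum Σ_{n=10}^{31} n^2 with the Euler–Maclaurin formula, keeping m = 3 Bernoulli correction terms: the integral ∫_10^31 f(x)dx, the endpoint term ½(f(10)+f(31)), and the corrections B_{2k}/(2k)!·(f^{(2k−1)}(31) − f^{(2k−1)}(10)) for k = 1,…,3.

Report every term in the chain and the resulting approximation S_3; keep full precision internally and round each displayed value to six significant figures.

The integral term ∫_10^31 x^2 dx = 9597.00.
½[f(10) + f(31)] = ½[100.000 + 961.000] = 530.500.
Integral + boundary = 10127.5.
k=1: B_{2}/(2)! × [f^{(1)}(31) − f^{(1)}(10)] = 1/12 × (62.0000 − 20.0000) = 3.50000.
Running total after k=1: 10131.0.
k=2: B_{4}/(4)! × [f^{(3)}(31) − f^{(3)}(10)] = −1/720 × (0.00000 − 0.00000) = 0.00000.
Running total after k=2: 10131.0.
k=3: B_{6}/(6)! × [f^{(5)}(31) − f^{(5)}(10)] = 1/30240 × (0.00000 − 0.00000) = 0.00000.

S_3 ≈ 10131.0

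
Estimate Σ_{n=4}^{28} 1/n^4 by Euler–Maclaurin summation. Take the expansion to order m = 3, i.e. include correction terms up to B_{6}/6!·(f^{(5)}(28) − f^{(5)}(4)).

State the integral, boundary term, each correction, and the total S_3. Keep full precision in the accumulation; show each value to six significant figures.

∫_4^28 1/x^4 dx evaluates to 0.00519315.
Boundary: ½(f(4) + f(28)) = ½(0.00390625 + 1.62693e-06) = 0.00195394.
So far: 0.00714709.
Correction k=1: B_{2}/2! · (f^{(1)}(28) − f^{(1)}(4)) = 1/12 · (-2.32418e-07 − (-0.00390625)) = 0.000325501.
Partial sum through k=1: 0.00747259.
Correction k=2: B_{4}/4! · (f^{(3)}(28) − f^{(3)}(4)) = −1/720 · (-8.89355e-09 − (-0.00732422)) = -1.01725e-05.
Partial sum through k=2: 0.00746242.
Correction k=3: B_{6}/6! · (f^{(5)}(28) − f^{(5)}(4)) = 1/30240 · (-6.35253e-10 − (-0.0256348)) = 8.47710e-07.

S_3 ≈ 0.00746326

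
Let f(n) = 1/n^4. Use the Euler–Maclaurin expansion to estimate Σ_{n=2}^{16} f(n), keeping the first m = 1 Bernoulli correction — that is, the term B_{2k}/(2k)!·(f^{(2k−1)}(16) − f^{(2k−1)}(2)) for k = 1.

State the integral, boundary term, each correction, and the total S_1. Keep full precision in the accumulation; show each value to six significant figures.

The integral term ∫_2^16 1/x^4 dx = 0.0415853.
½[f(2) + f(16)] = ½[0.0625000 + 1.52588e-05] = 0.0312576.
Integral + boundary = 0.0728429.
Correction k=1: B_{2}/2! · (f^{(1)}(16) − f^{(1)}(2)) = 1/12 · (-3.81470e-06 − (-0.125000)) = 0.0104163.

S_1 ≈ 0.0832593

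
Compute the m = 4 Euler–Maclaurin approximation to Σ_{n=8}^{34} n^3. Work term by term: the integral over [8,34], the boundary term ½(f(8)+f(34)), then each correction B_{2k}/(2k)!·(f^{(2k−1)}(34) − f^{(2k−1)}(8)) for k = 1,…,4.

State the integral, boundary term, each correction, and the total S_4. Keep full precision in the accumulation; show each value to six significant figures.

∫_8^34 x^3 dx evaluates to 333060.
Boundary: ½(f(8) + f(34)) = ½(512.000 + 39304.0) = 19908.0.
So far: 352968.
Correction k=1: B_{2}/2! · (f^{(1)}(34) − f^{(1)}(8)) = 1/12 · (3468.00 − 192.000) = 273.000.
Partial sum through k=1: 353241.
Correction k=2: B_{4}/4! · (f^{(3)}(34) − f^{(3)}(8)) = −1/720 · (6.00000 − 6.00000) = 0.00000.
Partial sum through k=2: 353241.
Correction k=3: B_{6}/6! · (f^{(5)}(34) − f^{(5)}(8)) = 1/30240 · (0.00000 − 0.00000) = 0.00000.
Partial sum through k=3: 353241.
Correction k=4: B_{8}/8! · (f^{(7)}(34) − f^{(7)}(8)) = −1/1209600 · (0.00000 − 0.00000) = 0.00000.

S_4 ≈ 353241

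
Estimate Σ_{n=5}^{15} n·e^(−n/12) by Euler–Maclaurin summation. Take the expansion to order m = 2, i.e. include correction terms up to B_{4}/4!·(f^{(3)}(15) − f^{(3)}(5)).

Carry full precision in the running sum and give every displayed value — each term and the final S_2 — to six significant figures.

The integral term ∫_5^15 x·e^(−x/12) dx = 41.6575.
Endpoint term: (f(5) + f(15))/2 = (3.29620 + 4.29757)/2 = 3.79689.
Integral + boundary = 45.4544.
k=1: B_{2}/(2)! × [f^{(1)}(15) − f^{(1)}(5)] = 1/12 × (-0.0716262 − 0.384557) = -0.0380153.
After k=1: 45.4164.
k=2: B_{4}/(4)! × [f^{(3)}(15) − f^{(3)}(5)] = −1/720 × (0.00348183 − 0.0118267) = 1.15900e-05.

S_2 ≈ 45.4164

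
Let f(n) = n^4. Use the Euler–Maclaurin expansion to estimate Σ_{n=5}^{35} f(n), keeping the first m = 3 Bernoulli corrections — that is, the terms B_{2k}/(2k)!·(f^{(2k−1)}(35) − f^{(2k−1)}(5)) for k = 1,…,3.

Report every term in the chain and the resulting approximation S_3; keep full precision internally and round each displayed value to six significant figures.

∫_5^35 x^4 dx evaluates to 1.05038e+07.
Endpoint term: (f(5) + f(35))/2 = (625.000 + 1.50062e+06)/2 = 750625.
Running total after boundary: 1.12544e+07.
Order-1 term: 1/12 · (171500 − 500.000) = 14250.0.
Partial sum through k=1: 1.12686e+07.
Order-2 term: −1/720 · (840.000 − 120.000) = -1.00000.
Partial sum through k=2: 1.12686e+07.
Order-3 term: 1/30240 · (0.00000 − 0.00000) = 0.00000.

S_3 ≈ 1.12686e+07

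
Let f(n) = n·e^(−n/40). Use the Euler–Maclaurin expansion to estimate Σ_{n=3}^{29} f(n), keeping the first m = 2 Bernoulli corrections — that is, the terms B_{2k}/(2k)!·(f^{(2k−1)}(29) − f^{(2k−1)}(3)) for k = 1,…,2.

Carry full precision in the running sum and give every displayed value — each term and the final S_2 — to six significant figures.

S_2 ≈ 267.337

∫_3^29 x·e^(−x/40) dx evaluates to 258.983.
Endpoint term: (f(3) + f(29))/2 = (2.78323 + 14.0454)/2 = 8.41432.
So far: 267.397.
Correction k=1: B_{2}/2! · (f^{(1)}(29) − f^{(1)}(3)) = 1/12 · (0.133189 − 0.858163) = -0.0604145.
Partial sum through k=1: 267.337.
Correction k=2: B_{4}/4! · (f^{(3)}(29) − f^{(3)}(3)) = −1/720 · (0.000688649 − 0.00169603) = 1.39914e-06.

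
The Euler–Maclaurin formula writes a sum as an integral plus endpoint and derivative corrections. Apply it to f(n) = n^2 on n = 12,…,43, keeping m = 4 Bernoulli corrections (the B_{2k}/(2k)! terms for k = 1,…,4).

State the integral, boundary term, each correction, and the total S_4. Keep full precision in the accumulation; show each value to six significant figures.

S_4 ≈ 26928.0

∫_12^43 x^2 dx evaluates to 25926.3.
Endpoint term: (f(12) + f(43))/2 = (144.000 + 1849.00)/2 = 996.500.
Integral + boundary = 26922.8.
k=1: B_{2}/(2)! × [f^{(1)}(43) − f^{(1)}(12)] = 1/12 × (86.0000 − 24.0000) = 5.16667.
Running total after k=1: 26928.0.
k=2: B_{4}/(4)! × [f^{(3)}(43) − f^{(3)}(12)] = −1/720 × (0.00000 − 0.00000) = 0.00000.
Running total after k=2: 26928.0.
k=3: B_{6}/(6)! × [f^{(5)}(43) − f^{(5)}(12)] = 1/30240 × (0.00000 − 0.00000) = 0.00000.
Running total after k=3: 26928.0.
k=4: B_{8}/(8)! × [f^{(7)}(43) − f^{(7)}(12)] = −1/1209600 × (0.00000 − 0.00000) = 0.00000.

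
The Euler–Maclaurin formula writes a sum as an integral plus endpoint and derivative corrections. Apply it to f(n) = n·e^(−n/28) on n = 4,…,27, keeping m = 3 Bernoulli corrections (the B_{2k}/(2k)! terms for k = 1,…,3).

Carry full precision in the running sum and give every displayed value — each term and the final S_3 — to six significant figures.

S_3 ≈ 196.409

∫_4^27 x·e^(−x/28) dx evaluates to 189.589.
½[f(4) + f(27)] = ½[3.46751 + 10.2939] = 6.88070.
So far: 196.470.
k=1: B_{2}/(2)! × [f^{(1)}(27) − f^{(1)}(4)] = 1/12 × (0.0136163 − 0.743038) = -0.0607852.
Partial sum through k=1: 196.409.
k=2: B_{4}/(4)! × [f^{(3)}(27) − f^{(3)}(4)] = −1/720 × (0.000989958 − 0.00315918) = 3.01280e-06.
Partial sum through k=2: 196.409.
k=3: B_{6}/(6)! × [f^{(5)}(27) − f^{(5)}(4)] = 1/30240 × (2.50325e-06 − 6.85025e-06) = -1.43750e-10.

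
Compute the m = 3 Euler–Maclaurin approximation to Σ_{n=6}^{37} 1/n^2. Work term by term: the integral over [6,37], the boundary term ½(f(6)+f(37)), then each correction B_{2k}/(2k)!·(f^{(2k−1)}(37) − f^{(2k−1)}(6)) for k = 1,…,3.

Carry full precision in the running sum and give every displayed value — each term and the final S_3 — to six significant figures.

The integral term ∫_6^37 1/x^2 dx = 0.139640.
½[f(6) + f(37)] = ½[0.0277778 + 0.000730460] = 0.0142541.
Integral + boundary = 0.153894.
Correction k=1: B_{2}/2! · (f^{(1)}(37) − f^{(1)}(6)) = 1/12 · (-3.94843e-05 − (-0.00925926)) = 0.000768315.
Running total after k=1: 0.154662.
Correction k=2: B_{4}/4! · (f^{(3)}(37) − f^{(3)}(6)) = −1/720 · (-3.46101e-07 − (-0.00308642)) = -4.28621e-06.
Running total after k=2: 0.154658.
Correction k=3: B_{6}/6! · (f^{(5)}(37) − f^{(5)}(6)) = 1/30240 · (-7.58439e-09 − (-0.00257202)) = 8.50532e-08.

S_3 ≈ 0.154658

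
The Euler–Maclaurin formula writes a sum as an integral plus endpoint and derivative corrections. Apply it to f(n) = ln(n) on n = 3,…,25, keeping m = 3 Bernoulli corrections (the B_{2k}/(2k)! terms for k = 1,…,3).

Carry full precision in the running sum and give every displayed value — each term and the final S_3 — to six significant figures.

∫_3^25 ln(x) dx evaluates to 55.1761.
Endpoint term: (f(3) + f(25))/2 = (1.09861 + 3.21888)/2 = 2.15874.
So far: 57.3348.
k=1: B_{2}/(2)! × [f^{(1)}(25) − f^{(1)}(3)] = 1/12 × (0.0400000 − 0.333333) = -0.0244444.
Running total after k=1: 57.3104.
k=2: B_{4}/(4)! × [f^{(3)}(25) − f^{(3)}(3)] = −1/720 × (0.000128000 − 0.0740741) = 0.000102703.
Running total after k=2: 57.3105.
k=3: B_{6}/(6)! × [f^{(5)}(25) − f^{(5)}(3)] = 1/30240 × (2.45760e-06 − 0.0987654) = -3.26597e-06.

S_3 ≈ 57.3105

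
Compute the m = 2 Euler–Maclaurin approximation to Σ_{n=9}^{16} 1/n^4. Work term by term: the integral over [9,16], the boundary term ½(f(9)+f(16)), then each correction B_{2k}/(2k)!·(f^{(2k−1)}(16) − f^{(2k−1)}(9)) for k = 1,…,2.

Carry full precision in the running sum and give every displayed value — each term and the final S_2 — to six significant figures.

The integral term ∫_9^16 1/x^4 dx = 0.000375867.
Endpoint term: (f(9) + f(16))/2 = (0.000152416 + 1.52588e-05)/2 = 8.38373e-05.
Integral + boundary = 0.000459704.
k=1: B_{2}/(2)! × [f^{(1)}(16) − f^{(1)}(9)] = 1/12 × (-3.81470e-06 − (-6.77404e-05)) = 5.32714e-06.
Partial sum through k=1: 0.000465032.
k=2: B_{4}/(4)! × [f^{(3)}(16) − f^{(3)}(9)] = −1/720 × (-4.47035e-07 − (-2.50890e-05)) = -3.42250e-08.

S_2 ≈ 0.000464997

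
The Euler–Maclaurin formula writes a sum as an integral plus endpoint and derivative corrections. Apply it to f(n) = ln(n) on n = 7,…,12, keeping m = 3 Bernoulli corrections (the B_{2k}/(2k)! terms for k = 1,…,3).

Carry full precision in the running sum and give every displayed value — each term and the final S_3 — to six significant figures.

∫_7^12 ln(x) dx evaluates to 11.1975.
½[f(7) + f(12)] = ½[1.94591 + 2.48491] = 2.21541.
Running total after boundary: 13.4129.
Correction k=1: B_{2}/2! · (f^{(1)}(12) − f^{(1)}(7)) = 1/12 · (0.0833333 − 0.142857) = -0.00496032.
Partial sum through k=1: 13.4080.
Correction k=2: B_{4}/4! · (f^{(3)}(12) − f^{(3)}(7)) = −1/720 · (0.00115741 − 0.00583090) = 6.49097e-06.
Partial sum through k=2: 13.4080.
Correction k=3: B_{6}/6! · (f^{(5)}(12) − f^{(5)}(7)) = 1/30240 · (9.64506e-05 − 0.00142798) = -4.40319e-08.

S_3 ≈ 13.4080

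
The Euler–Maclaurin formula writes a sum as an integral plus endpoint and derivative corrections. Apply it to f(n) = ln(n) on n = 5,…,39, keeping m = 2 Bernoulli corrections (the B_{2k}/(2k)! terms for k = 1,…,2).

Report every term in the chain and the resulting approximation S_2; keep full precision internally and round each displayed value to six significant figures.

S_2 ≈ 103.454

∫_5^39 ln(x) dx evaluates to 100.832.
½[f(5) + f(39)] = ½[1.60944 + 3.66356] = 2.63650.
Running total after boundary: 103.468.
Correction k=1: B_{2}/2! · (f^{(1)}(39) − f^{(1)}(5)) = 1/12 · (0.0256410 − 0.200000) = -0.0145299.
After k=1: 103.454.
Correction k=2: B_{4}/4! · (f^{(3)}(39) − f^{(3)}(5)) = −1/720 · (3.37160e-05 − 0.0160000) = 2.21754e-05.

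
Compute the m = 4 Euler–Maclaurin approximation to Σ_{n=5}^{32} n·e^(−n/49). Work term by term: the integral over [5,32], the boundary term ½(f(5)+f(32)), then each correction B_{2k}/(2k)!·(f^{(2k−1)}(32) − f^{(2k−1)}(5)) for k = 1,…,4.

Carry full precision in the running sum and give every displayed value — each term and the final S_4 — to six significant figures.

S_4 ≈ 334.184

The integral term ∫_5^32 x·e^(−x/49) dx = 323.652.
½[f(5) + f(32)] = ½[4.51496 + 16.6544] = 10.5847.
So far: 334.237.
Correction k=1: B_{2}/2! · (f^{(1)}(32) − f^{(1)}(5)) = 1/12 · (0.180564 − 0.810851) = -0.0525239.
After k=1: 334.184.
Correction k=2: B_{4}/4! · (f^{(3)}(32) − f^{(3)}(5)) = −1/720 · (0.000508732 − 0.00108989) = 8.07170e-07.
After k=2: 334.184.
Correction k=3: B_{6}/6! · (f^{(5)}(32) − f^{(5)}(5)) = 1/30240 · (3.92445e-07 − 7.67211e-07) = -1.23931e-11.
After k=3: 334.184.
Correction k=4: B_{8}/8! · (f^{(7)}(32) − f^{(7)}(5)) = −1/1209600 · (2.38653e-10 − 4.50016e-10) = 1.74738e-16.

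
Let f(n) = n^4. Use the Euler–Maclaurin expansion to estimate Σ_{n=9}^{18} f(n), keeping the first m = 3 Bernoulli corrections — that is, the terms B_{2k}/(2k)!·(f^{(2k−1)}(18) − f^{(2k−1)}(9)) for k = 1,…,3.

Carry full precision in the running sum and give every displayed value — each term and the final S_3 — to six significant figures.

Integral: ∫_9^18 x^4 dx = 366104.
½[f(9) + f(18)] = ½[6561.00 + 104976] = 55768.5.
Running total after boundary: 421872.
Correction k=1: B_{2}/2! · (f^{(1)}(18) − f^{(1)}(9)) = 1/12 · (23328.0 − 2916.00) = 1701.00.
Partial sum through k=1: 423573.
Correction k=2: B_{4}/4! · (f^{(3)}(18) − f^{(3)}(9)) = −1/720 · (432.000 − 216.000) = -0.300000.
Partial sum through k=2: 423573.
Correction k=3: B_{6}/6! · (f^{(5)}(18) − f^{(5)}(9)) = 1/30240 · (0.00000 − 0.00000) = 0.00000.

S_3 ≈ 423573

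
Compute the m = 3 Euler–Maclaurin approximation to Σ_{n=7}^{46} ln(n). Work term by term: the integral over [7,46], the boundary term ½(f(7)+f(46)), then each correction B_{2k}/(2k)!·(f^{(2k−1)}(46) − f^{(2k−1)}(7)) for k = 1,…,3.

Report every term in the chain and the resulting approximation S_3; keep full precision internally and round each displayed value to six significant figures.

S_3 ≈ 126.373

Integral: ∫_7^46 ln(x) dx = 123.496.
½[f(7) + f(46)] = ½[1.94591 + 3.82864] = 2.88728.
So far: 126.383.
k=1: B_{2}/(2)! × [f^{(1)}(46) − f^{(1)}(7)] = 1/12 × (0.0217391 − 0.142857) = -0.0100932.
Running total after k=1: 126.373.
k=2: B_{4}/(4)! × [f^{(3)}(46) − f^{(3)}(7)] = −1/720 × (2.05474e-05 − 0.00583090) = 8.06994e-06.
Running total after k=2: 126.373.
k=3: B_{6}/(6)! × [f^{(5)}(46) − f^{(5)}(7)] = 1/30240 × (1.16526e-07 − 0.00142798) = -4.72176e-08.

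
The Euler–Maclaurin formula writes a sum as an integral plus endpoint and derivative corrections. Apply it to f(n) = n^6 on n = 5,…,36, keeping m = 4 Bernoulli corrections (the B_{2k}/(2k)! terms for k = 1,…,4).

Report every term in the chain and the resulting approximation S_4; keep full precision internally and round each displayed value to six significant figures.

S_4 ≈ 1.23135e+10

The integral term ∫_5^36 x^6 dx = 1.11949e+10.
Endpoint term: (f(5) + f(36))/2 = (15625.0 + 2.17678e+09)/2 = 1.08840e+09.
Integral + boundary = 1.22833e+10.
Correction k=1: B_{2}/2! · (f^{(1)}(36) − f^{(1)}(5)) = 1/12 · (3.62797e+08 − 18750.0) = 3.02315e+07.
Running total after k=1: 1.23135e+10.
Correction k=2: B_{4}/4! · (f^{(3)}(36) − f^{(3)}(5)) = −1/720 · (5.59872e+06 − 15000.0) = -7755.17.
Running total after k=2: 1.23135e+10.
Correction k=3: B_{6}/6! · (f^{(5)}(36) − f^{(5)}(5)) = 1/30240 · (25920.0 − 3600.00) = 0.738095.
Running total after k=3: 1.23135e+10.
Correction k=4: B_{8}/8! · (f^{(7)}(36) − f^{(7)}(5)) = −1/1209600 · (0.00000 − 0.00000) = 0.00000.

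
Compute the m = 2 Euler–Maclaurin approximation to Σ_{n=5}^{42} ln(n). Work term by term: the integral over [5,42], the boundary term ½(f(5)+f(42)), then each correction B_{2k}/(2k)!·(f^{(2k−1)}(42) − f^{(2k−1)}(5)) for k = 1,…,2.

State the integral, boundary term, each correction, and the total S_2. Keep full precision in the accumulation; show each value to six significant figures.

S_2 ≈ 114.594

∫_5^42 ln(x) dx evaluates to 111.935.
Boundary: ½(f(5) + f(42)) = ½(1.60944 + 3.73767) = 2.67355.
Integral + boundary = 114.608.
Order-1 term: 1/12 · (0.0238095 − 0.200000) = -0.0146825.
After k=1: 114.594.
Order-2 term: −1/720 · (2.69949e-05 − 0.0160000) = 2.21847e-05.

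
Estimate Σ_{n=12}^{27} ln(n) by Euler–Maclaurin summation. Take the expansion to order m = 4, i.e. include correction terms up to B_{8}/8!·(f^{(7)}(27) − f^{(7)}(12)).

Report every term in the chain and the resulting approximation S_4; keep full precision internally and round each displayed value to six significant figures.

S_4 ≈ 47.0552

The integral term ∫_12^27 ln(x) dx = 44.1687.
½[f(12) + f(27)] = ½[2.48491 + 3.29584] = 2.89037.
Integral + boundary = 47.0591.
Correction k=1: B_{2}/2! · (f^{(1)}(27) − f^{(1)}(12)) = 1/12 · (0.0370370 − 0.0833333) = -0.00385802.
After k=1: 47.0552.
Correction k=2: B_{4}/4! · (f^{(3)}(27) − f^{(3)}(12)) = −1/720 · (0.000101611 − 0.00115741) = 1.46638e-06.
After k=2: 47.0552.
Correction k=3: B_{6}/6! · (f^{(5)}(27) − f^{(5)}(12)) = 1/30240 · (1.67260e-06 − 9.64506e-05) = -3.13419e-09.
After k=3: 47.0552.
Correction k=4: B_{8}/8! · (f^{(7)}(27) − f^{(7)}(12)) = −1/1209600 · (6.88313e-08 − 2.00939e-05) = 1.65551e-11.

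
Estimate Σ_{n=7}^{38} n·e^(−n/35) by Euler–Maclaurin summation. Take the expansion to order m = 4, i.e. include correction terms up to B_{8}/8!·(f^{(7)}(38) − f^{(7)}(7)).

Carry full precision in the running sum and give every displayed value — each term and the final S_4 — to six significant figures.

The integral term ∫_7^38 x·e^(−x/35) dx = 340.812.
Endpoint term: (f(7) + f(38))/2 = (5.73112 + 12.8311)/2 = 9.28111.
So far: 350.093.
Order-1 term: 1/12 · (-0.0289423 − 0.654985) = -0.0569939.
After k=1: 350.036.
Order-2 term: −1/720 · (0.000527656 − 0.00187138) = 1.86629e-06.
After k=2: 350.036.
Order-3 term: 1/30240 · (8.80766e-07 − 2.61885e-06) = -5.74762e-11.
After k=3: 350.036.
Order-4 term: −1/1209600 · (1.08636e-09 − 3.02860e-09) = 1.60569e-15.

S_4 ≈ 350.036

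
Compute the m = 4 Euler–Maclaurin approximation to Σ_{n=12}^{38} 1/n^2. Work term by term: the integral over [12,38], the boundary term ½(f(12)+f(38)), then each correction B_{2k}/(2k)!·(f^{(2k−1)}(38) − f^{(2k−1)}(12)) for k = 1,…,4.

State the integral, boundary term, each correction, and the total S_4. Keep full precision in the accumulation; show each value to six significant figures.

S_4 ≈ 0.0609293

Integral: ∫_12^38 1/x^2 dx = 0.0570175.
½[f(12) + f(38)] = ½[0.00694444 + 0.000692521] = 0.00381848.
So far: 0.0608360.
Correction k=1: B_{2}/2! · (f^{(1)}(38) − f^{(1)}(12)) = 1/12 · (-3.64485e-05 − (-0.00115741)) = 9.34132e-05.
After k=1: 0.0609294.
Correction k=2: B_{4}/4! · (f^{(3)}(38) − f^{(3)}(12)) = −1/720 · (-3.02896e-07 − (-9.64506e-05)) = -1.33539e-07.
After k=2: 0.0609293.
Correction k=3: B_{6}/6! · (f^{(5)}(38) − f^{(5)}(12)) = 1/30240 · (-6.29285e-09 − (-2.00939e-05)) = 6.64272e-10.
After k=3: 0.0609293.
Correction k=4: B_{8}/8! · (f^{(7)}(38) − f^{(7)}(12)) = −1/1209600 · (-2.44044e-10 − (-7.81429e-06)) = -6.46002e-12.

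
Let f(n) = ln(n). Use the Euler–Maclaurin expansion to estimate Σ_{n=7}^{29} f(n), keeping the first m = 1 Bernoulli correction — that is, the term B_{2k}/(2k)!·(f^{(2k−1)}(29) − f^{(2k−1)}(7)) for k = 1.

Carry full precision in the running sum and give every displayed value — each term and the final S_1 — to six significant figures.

The integral term ∫_7^29 ln(x) dx = 62.0302.
Endpoint term: (f(7) + f(29))/2 = (1.94591 + 3.36730)/2 = 2.65660.
So far: 64.6868.
k=1: B_{2}/(2)! × [f^{(1)}(29) − f^{(1)}(7)] = 1/12 × (0.0344828 − 0.142857) = -0.00903120.

S_1 ≈ 64.6778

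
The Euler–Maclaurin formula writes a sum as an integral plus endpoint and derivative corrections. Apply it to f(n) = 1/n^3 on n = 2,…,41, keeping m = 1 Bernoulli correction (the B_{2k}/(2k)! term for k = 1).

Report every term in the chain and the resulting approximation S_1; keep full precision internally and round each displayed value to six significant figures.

S_1 ≈ 0.202835

The integral term ∫_2^41 1/x^3 dx = 0.124703.
½[f(2) + f(41)] = ½[0.125000 + 1.45094e-05] = 0.0625073.
Running total after boundary: 0.187210.
Correction k=1: B_{2}/2! · (f^{(1)}(41) − f^{(1)}(2)) = 1/12 · (-1.06166e-06 − (-0.187500)) = 0.0156249.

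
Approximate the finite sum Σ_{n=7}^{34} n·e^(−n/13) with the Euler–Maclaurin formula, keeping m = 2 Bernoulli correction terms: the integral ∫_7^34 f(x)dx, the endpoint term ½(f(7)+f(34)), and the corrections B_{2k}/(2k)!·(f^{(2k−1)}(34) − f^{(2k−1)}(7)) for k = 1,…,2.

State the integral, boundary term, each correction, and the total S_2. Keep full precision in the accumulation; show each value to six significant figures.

∫_7^34 x·e^(−x/13) dx evaluates to 107.059.
Boundary: ½(f(7) + f(34)) = ½(4.08552 + 2.48675) = 3.28613.
Integral + boundary = 110.346.
Correction k=1: B_{2}/2! · (f^{(1)}(34) − f^{(1)}(7)) = 1/12 · (-0.118149 − 0.269375) = -0.0322936.
Partial sum through k=1: 110.313.
Correction k=2: B_{4}/4! · (f^{(3)}(34) − f^{(3)}(7)) = −1/720 · (0.000166453 − 0.00850098) = 1.15757e-05.

S_2 ≈ 110.313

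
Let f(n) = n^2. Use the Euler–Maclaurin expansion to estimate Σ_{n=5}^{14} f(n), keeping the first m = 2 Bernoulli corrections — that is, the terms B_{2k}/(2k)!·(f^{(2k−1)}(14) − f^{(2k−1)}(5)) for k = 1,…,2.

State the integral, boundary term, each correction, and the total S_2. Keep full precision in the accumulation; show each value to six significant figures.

∫_5^14 x^2 dx evaluates to 873.000.
Endpoint term: (f(5) + f(14))/2 = (25.0000 + 196.000)/2 = 110.500.
Integral + boundary = 983.500.
Correction k=1: B_{2}/2! · (f^{(1)}(14) − f^{(1)}(5)) = 1/12 · (28.0000 − 10.0000) = 1.50000.
Running total after k=1: 985.000.
Correction k=2: B_{4}/4! · (f^{(3)}(14) − f^{(3)}(5)) = −1/720 · (0.00000 − 0.00000) = 0.00000.

S_2 ≈ 985.000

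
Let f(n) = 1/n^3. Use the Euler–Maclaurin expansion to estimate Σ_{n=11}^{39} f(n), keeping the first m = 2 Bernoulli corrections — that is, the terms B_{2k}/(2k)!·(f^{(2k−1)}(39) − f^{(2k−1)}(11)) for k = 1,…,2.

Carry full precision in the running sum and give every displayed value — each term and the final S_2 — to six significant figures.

S_2 ≈ 0.00420451

∫_11^39 1/x^3 dx evaluates to 0.00380350.
½[f(11) + f(39)] = ½[0.000751315 + 1.68580e-05] = 0.000384086.
Running total after boundary: 0.00418759.
k=1: B_{2}/(2)! × [f^{(1)}(39) − f^{(1)}(11)] = 1/12 × (-1.29677e-06 − (-0.000204904)) = 1.69673e-05.
Partial sum through k=1: 0.00420455.
k=2: B_{4}/(4)! × [f^{(3)}(39) − f^{(3)}(11)] = −1/720 × (-1.70515e-08 − (-3.38684e-05)) = -4.70158e-08.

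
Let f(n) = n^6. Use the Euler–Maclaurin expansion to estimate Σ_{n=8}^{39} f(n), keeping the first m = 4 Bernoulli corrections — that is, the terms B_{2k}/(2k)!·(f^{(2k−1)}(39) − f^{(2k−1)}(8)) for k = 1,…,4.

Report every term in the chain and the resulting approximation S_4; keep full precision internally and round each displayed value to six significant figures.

S_4 ≈ 2.14087e+10

The integral term ∫_8^39 x^6 dx = 1.96041e+10.
Endpoint term: (f(8) + f(39))/2 = (262144 + 3.51874e+09)/2 = 1.75950e+09.
Running total after boundary: 2.13636e+10.
Correction k=1: B_{2}/2! · (f^{(1)}(39) − f^{(1)}(8)) = 1/12 · (5.41345e+08 − 196608) = 4.50957e+07.
Running total after k=1: 2.14087e+10.
Correction k=2: B_{4}/4! · (f^{(3)}(39) − f^{(3)}(8)) = −1/720 · (7.11828e+06 − 61440.0) = -9801.17.
Running total after k=2: 2.14087e+10.
Correction k=3: B_{6}/6! · (f^{(5)}(39) − f^{(5)}(8)) = 1/30240 · (28080.0 − 5760.00) = 0.738095.
Running total after k=3: 2.14087e+10.
Correction k=4: B_{8}/8! · (f^{(7)}(39) − f^{(7)}(8)) = −1/1209600 · (0.00000 − 0.00000) = 0.00000.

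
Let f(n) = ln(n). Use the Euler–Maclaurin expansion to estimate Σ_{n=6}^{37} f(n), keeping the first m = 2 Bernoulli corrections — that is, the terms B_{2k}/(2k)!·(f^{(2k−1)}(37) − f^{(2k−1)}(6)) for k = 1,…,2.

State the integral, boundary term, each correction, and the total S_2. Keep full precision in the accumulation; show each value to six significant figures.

S_2 ≈ 94.5431

The integral term ∫_6^37 ln(x) dx = 91.8534.
Boundary: ½(f(6) + f(37)) = ½(1.79176 + 3.61092) = 2.70134.
Integral + boundary = 94.5547.
Order-1 term: 1/12 · (0.0270270 − 0.166667) = -0.0116366.
Running total after k=1: 94.5431.
Order-2 term: −1/720 · (3.94843e-05 − 0.00925926) = 1.28052e-05.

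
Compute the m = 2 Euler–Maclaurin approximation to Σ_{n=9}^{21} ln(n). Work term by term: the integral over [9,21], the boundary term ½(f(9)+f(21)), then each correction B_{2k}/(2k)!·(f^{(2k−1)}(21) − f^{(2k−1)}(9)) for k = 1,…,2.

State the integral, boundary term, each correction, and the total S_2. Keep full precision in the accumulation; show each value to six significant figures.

∫_9^21 ln(x) dx evaluates to 32.1599.
Boundary: ½(f(9) + f(21)) = ½(2.19722 + 3.04452) = 2.62087.
Integral + boundary = 34.7808.
Correction k=1: B_{2}/2! · (f^{(1)}(21) − f^{(1)}(9)) = 1/12 · (0.0476190 − 0.111111) = -0.00529101.
Partial sum through k=1: 34.7755.
Correction k=2: B_{4}/4! · (f^{(3)}(21) − f^{(3)}(9)) = −1/720 · (0.000215959 − 0.00274348) = 3.51045e-06.

S_2 ≈ 34.7755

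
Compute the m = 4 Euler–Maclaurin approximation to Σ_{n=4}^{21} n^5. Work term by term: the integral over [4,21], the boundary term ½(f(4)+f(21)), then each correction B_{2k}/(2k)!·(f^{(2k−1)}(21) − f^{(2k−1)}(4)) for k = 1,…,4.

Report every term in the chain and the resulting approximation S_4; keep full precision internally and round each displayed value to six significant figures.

Integral: ∫_4^21 x^5 dx = 1.42937e+07.
½[f(4) + f(21)] = ½[1024.00 + 4.08410e+06] = 2.04256e+06.
So far: 1.63362e+07.
k=1: B_{2}/(2)! × [f^{(1)}(21) − f^{(1)}(4)] = 1/12 × (972405 − 1280.00) = 80927.1.
After k=1: 1.64172e+07.
k=2: B_{4}/(4)! × [f^{(3)}(21) − f^{(3)}(4)] = −1/720 × (26460.0 − 960.000) = -35.4167.
After k=2: 1.64171e+07.
k=3: B_{6}/(6)! × [f^{(5)}(21) − f^{(5)}(4)] = 1/30240 × (120.000 − 120.000) = 0.00000.
After k=3: 1.64171e+07.
k=4: B_{8}/(8)! × [f^{(7)}(21) − f^{(7)}(4)] = −1/1209600 × (0.00000 − 0.00000) = 0.00000.

S_4 ≈ 1.64171e+07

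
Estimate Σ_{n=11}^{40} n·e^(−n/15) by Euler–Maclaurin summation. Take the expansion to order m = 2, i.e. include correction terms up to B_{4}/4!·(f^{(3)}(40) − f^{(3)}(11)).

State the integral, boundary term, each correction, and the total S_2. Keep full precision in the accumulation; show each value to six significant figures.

S_2 ≈ 134.006

∫_11^40 x·e^(−x/15) dx evaluates to 129.995.
Endpoint term: (f(11) + f(40))/2 = (5.28336 + 2.77934)/2 = 4.03135.
Running total after boundary: 134.027.
Correction k=1: B_{2}/2! · (f^{(1)}(40) − f^{(1)}(11)) = 1/12 · (-0.115806 − 0.128081) = -0.0203239.
Partial sum through k=1: 134.006.
Correction k=2: B_{4}/4! · (f^{(3)}(40) − f^{(3)}(11)) = −1/720 · (0.000102938 − 0.00483863) = 6.57735e-06.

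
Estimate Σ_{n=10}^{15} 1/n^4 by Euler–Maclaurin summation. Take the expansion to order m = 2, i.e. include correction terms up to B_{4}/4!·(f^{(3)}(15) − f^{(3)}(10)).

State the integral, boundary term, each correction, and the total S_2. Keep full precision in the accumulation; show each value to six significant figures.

Integral: ∫_10^15 1/x^4 dx = 0.000234568.
½[f(10) + f(15)] = ½[0.000100000 + 1.97531e-05] = 5.98765e-05.
Running total after boundary: 0.000294444.
Correction k=1: B_{2}/2! · (f^{(1)}(15) − f^{(1)}(10)) = 1/12 · (-5.26749e-06 − (-4.00000e-05)) = 2.89438e-06.
After k=1: 0.000297339.
Correction k=2: B_{4}/4! · (f^{(3)}(15) − f^{(3)}(10)) = −1/720 · (-7.02332e-07 − (-1.20000e-05)) = -1.56912e-08.

S_2 ≈ 0.000297323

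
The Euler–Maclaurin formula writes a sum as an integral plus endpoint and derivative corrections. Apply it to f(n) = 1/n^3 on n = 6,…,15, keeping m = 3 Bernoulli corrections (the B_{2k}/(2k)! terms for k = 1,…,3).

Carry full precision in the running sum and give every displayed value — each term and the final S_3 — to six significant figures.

∫_6^15 1/x^3 dx evaluates to 0.0116667.
Endpoint term: (f(6) + f(15))/2 = (0.00462963 + 0.000296296)/2 = 0.00246296.
Integral + boundary = 0.0141296.
k=1: B_{2}/(2)! × [f^{(1)}(15) − f^{(1)}(6)] = 1/12 × (-5.92593e-05 − (-0.00231481)) = 0.000187963.
Running total after k=1: 0.0143176.
k=2: B_{4}/(4)! × [f^{(3)}(15) − f^{(3)}(6)] = −1/720 × (-5.26749e-06 − (-0.00128601)) = -1.77881e-06.
Running total after k=2: 0.0143158.
k=3: B_{6}/(6)! × [f^{(5)}(15) − f^{(5)}(6)] = 1/30240 × (-9.83265e-07 − (-0.00150034)) = 4.95820e-08.

S_3 ≈ 0.0143159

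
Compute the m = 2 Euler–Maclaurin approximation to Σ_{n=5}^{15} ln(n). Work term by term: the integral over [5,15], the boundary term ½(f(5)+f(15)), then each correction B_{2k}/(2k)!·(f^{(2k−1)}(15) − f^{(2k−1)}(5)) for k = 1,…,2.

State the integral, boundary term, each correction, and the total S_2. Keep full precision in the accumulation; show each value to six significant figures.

∫_5^15 ln(x) dx evaluates to 22.5736.
Endpoint term: (f(5) + f(15))/2 = (1.60944 + 2.70805)/2 = 2.15874.
Integral + boundary = 24.7323.
Order-1 term: 1/12 · (0.0666667 − 0.200000) = -0.0111111.
Running total after k=1: 24.7212.
Order-2 term: −1/720 · (0.000592593 − 0.0160000) = 2.13992e-05.

S_2 ≈ 24.7212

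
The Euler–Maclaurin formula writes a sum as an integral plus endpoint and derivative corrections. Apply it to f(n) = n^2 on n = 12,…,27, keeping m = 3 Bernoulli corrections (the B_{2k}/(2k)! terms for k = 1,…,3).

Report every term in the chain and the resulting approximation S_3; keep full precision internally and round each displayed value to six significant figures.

The integral term ∫_12^27 x^2 dx = 5985.00.
½[f(12) + f(27)] = ½[144.000 + 729.000] = 436.500.
Running total after boundary: 6421.50.
Order-1 term: 1/12 · (54.0000 − 24.0000) = 2.50000.
Running total after k=1: 6424.00.
Order-2 term: −1/720 · (0.00000 − 0.00000) = 0.00000.
Running total after k=2: 6424.00.
Order-3 term: 1/30240 · (0.00000 − 0.00000) = 0.00000.

S_3 ≈ 6424.00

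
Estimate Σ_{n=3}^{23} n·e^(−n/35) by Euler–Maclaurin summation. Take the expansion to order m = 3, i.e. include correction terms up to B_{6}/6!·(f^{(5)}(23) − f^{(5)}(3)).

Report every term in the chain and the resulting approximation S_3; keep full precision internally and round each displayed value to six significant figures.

S_3 ≈ 175.821

Integral: ∫_3^23 x·e^(−x/35) dx = 168.539.
½[f(3) + f(23)] = ½[2.75357 + 11.9216] = 7.33758.
Integral + boundary = 175.876.
k=1: B_{2}/(2)! × [f^{(1)}(23) − f^{(1)}(3)] = 1/12 × (0.177713 − 0.839183) = -0.0551225.
Running total after k=1: 175.821.
k=2: B_{4}/(4)! × [f^{(3)}(23) − f^{(3)}(3)] = −1/720 × (0.000991325 − 0.00218359) = 1.65592e-06.
Running total after k=2: 175.821.
k=3: B_{6}/(6)! × [f^{(5)}(23) − f^{(5)}(3)] = 1/30240 × (1.50006e-06 − 3.00582e-06) = -4.97935e-11.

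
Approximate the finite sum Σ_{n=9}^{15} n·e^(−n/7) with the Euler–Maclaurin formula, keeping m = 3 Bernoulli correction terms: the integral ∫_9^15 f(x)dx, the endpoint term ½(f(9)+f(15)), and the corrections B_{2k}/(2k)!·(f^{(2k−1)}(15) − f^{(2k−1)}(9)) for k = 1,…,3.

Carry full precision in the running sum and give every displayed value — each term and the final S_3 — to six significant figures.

S_3 ≈ 15.0149

∫_9^15 x·e^(−x/7) dx evaluates to 12.8956.
Endpoint term: (f(9) + f(15))/2 = (2.48808 + 1.75979)/2 = 2.12393.
Running total after boundary: 15.0195.
k=1: B_{2}/(2)! × [f^{(1)}(15) − f^{(1)}(9)] = 1/12 × (-0.134079 − (-0.0789866)) = -0.00459104.
Running total after k=1: 15.0149.
k=2: B_{4}/(4)! × [f^{(3)}(15) − f^{(3)}(9)] = −1/720 × (0.00205223 − 0.00967183) = 1.05828e-05.
Running total after k=2: 15.0149.
k=3: B_{6}/(6)! × [f^{(5)}(15) − f^{(5)}(9)] = 1/30240 × (0.000139608 − 0.000427666) = -9.52574e-09.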